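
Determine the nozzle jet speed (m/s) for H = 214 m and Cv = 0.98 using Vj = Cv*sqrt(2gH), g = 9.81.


Vj = 0.98 * sqrt(2*9.81*214) = 63.5013 m/s


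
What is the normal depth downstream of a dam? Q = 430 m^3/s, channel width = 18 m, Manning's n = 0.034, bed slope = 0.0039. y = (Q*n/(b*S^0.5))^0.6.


y = (430 * 0.034 / (18 * 0.0039^0.5))^0.6 = 4.6611 m


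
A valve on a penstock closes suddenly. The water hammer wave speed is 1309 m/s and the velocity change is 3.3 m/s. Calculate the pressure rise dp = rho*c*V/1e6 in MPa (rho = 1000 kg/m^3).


dp = 1000 * 1309 * 3.3 / 1e6 = 4.3197 MPa


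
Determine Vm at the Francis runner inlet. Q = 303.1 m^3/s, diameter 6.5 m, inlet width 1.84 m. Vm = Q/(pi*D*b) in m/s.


Vm = 303.1 / (pi * 6.5 * 1.84) = 8.0669 m/s


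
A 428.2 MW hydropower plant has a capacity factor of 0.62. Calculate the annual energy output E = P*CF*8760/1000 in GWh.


E = 428.2 * 0.62 * 8760 / 1000 = 2325.6398 GWh


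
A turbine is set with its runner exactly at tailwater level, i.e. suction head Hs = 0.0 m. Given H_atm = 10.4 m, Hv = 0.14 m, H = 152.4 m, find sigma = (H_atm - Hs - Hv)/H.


sigma = (10.4 - 0.0 - 0.14) / 152.4 = 0.0673


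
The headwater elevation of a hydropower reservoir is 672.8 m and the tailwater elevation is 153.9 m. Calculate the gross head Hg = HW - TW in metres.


Hg = 672.8 - 153.9 = 518.9000 m


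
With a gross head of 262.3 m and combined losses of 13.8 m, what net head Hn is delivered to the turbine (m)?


Hn = 262.3 - 13.8 = 248.5000 m


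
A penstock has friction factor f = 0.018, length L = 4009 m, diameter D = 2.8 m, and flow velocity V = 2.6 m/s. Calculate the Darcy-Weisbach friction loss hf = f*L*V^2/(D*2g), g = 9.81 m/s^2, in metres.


hf = 0.018 * 4009 * 2.6^2 / (2.8 * 2 * 9.81) = 8.8797 m


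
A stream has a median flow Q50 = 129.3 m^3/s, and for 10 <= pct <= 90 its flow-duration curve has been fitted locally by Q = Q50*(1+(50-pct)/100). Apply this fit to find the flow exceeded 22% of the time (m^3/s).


Q = 129.3 * (1 + (50 - 22)/100) = 165.5040 m^3/s


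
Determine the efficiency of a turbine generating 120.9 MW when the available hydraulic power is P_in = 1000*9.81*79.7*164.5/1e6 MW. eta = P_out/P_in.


P_in = 1000 * 9.81 * 79.7 * 164.5 / 1e6 = 128.6155 MW
eta = 120.9 / 128.6155 = 0.9400


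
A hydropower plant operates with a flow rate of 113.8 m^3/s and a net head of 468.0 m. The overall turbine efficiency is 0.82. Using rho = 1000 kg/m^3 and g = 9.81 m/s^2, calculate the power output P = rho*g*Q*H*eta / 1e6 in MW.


P = 1000 * 9.81 * 113.8 * 468.0 * 0.82 / 1e6 = 428.4212 MW


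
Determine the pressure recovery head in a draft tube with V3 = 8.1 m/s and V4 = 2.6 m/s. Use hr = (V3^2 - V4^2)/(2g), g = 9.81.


hr = (8.1^2 - 2.6^2) / (2*9.81) = 2.9995 m


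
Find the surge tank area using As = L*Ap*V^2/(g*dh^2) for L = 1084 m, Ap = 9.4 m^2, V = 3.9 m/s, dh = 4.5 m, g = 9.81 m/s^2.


As = 1084 * 9.4 * 3.9^2 / (9.81 * 4.5^2) = 780.1755 m^2


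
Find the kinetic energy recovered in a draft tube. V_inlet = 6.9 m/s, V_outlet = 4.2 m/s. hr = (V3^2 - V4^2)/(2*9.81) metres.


hr = (6.9^2 - 4.2^2) / (2*9.81) = 1.5275 m


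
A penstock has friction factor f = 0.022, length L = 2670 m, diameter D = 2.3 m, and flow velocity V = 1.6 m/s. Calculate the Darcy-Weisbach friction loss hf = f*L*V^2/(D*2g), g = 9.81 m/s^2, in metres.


hf = 0.022 * 2670 * 1.6^2 / (2.3 * 2 * 9.81) = 3.3323 m


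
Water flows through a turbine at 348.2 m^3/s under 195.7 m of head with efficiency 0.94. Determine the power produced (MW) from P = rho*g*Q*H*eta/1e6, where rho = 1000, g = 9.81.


P = 1000 * 9.81 * 348.2 * 195.7 * 0.94 / 1e6 = 628.3715 MW


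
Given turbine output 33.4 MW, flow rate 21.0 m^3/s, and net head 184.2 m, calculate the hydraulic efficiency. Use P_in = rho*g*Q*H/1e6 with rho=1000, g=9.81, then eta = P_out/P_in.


P_in = 1000 * 9.81 * 21.0 * 184.2 / 1e6 = 37.9470 MW
eta = 33.4 / 37.9470 = 0.8802


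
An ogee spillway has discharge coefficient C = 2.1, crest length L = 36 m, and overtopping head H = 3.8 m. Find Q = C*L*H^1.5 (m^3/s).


Q = 2.1 * 36 * 3.8^1.5 = 560.0118 m^3/s


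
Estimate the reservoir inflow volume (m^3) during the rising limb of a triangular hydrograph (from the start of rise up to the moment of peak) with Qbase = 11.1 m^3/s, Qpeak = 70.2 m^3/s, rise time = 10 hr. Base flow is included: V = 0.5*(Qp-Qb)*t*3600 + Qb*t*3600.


V = 0.5*(70.2 - 11.1)*10*3600 + 11.1*10*3600 = 1.4634e+06 m^3


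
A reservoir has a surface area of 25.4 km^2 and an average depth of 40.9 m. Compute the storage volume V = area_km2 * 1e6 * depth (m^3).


V = 25.4 * 1e6 * 40.9 = 1.0389e+09 m^3


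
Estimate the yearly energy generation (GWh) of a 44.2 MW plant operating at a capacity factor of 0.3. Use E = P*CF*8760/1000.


E = 44.2 * 0.3 * 8760 / 1000 = 116.1576 GWh


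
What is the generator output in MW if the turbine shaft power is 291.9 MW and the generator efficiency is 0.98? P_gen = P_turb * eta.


P_gen = 291.9 * 0.98 = 286.0620 MW


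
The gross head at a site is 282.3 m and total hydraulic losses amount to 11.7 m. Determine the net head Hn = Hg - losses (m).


Hn = 282.3 - 11.7 = 270.6000 m


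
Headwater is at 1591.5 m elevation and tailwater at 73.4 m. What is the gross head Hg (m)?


Hg = 1591.5 - 73.4 = 1518.1000 m


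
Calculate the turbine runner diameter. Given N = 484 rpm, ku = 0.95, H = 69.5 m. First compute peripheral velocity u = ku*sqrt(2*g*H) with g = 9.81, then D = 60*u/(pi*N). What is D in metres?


u = 0.95 * sqrt(2*9.81*69.5) = 35.0805 m/s
D = 60 * 35.0805 / (pi * 484) = 1.3843 m


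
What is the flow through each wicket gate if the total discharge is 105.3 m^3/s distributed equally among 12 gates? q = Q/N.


q = 105.3 / 12 = 8.7750 m^3/s


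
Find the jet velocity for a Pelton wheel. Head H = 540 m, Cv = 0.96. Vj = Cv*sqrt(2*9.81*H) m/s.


Vj = 0.96 * sqrt(2*9.81*540) = 98.8138 m/s


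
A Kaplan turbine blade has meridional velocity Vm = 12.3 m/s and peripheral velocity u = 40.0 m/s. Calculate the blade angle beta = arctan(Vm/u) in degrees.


beta = arctan(12.3 / 40.0) = 17.0927 degrees


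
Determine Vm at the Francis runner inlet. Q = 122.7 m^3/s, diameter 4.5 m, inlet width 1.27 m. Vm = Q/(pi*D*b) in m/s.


Vm = 122.7 / (pi * 4.5 * 1.27) = 6.8341 m/s


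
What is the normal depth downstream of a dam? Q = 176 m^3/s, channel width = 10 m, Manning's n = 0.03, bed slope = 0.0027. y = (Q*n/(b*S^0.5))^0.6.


y = (176 * 0.03 / (10 * 0.0027^0.5))^0.6 = 4.0195 m


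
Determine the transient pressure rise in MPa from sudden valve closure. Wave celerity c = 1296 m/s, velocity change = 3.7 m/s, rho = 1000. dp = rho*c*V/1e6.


dp = 1000 * 1296 * 3.7 / 1e6 = 4.7952 MPa


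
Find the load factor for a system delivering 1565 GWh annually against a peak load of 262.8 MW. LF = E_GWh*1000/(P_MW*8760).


LF = 1565 * 1000 / (262.8 * 8760) = 0.6798


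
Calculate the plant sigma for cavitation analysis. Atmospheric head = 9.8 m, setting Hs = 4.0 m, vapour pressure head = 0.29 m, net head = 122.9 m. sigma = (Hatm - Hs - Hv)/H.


sigma = (9.8 - 4.0 - 0.29) / 122.9 = 0.0448


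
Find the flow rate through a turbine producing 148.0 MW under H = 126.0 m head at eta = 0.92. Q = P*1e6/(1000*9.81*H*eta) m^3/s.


Q = 148.0 * 1e6 / (1000 * 9.81 * 126.0 * 0.92) = 130.1471 m^3/s


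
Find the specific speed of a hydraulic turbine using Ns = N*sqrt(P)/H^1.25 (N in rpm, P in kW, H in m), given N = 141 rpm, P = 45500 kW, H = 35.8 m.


Ns = 141 * 45500^0.5 / 35.8^1.25 = 343.4559


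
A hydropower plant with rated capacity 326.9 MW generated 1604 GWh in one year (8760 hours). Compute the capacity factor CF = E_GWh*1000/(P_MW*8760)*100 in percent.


CF = 1604 * 1000 / (326.9 * 8760) * 100 = 56.0125 %


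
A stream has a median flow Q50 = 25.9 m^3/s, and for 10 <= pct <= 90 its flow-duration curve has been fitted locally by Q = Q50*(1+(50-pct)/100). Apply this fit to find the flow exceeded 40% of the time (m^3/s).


Q = 25.9 * (1 + (50 - 40)/100) = 28.4900 m^3/s


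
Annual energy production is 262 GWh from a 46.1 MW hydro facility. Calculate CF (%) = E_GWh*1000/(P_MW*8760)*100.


CF = 262 * 1000 / (46.1 * 8760) * 100 = 64.8778 %


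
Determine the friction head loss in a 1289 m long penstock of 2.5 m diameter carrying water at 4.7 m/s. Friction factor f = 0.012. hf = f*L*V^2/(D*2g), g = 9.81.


hf = 0.012 * 1289 * 4.7^2 / (2.5 * 2 * 9.81) = 6.9661 m


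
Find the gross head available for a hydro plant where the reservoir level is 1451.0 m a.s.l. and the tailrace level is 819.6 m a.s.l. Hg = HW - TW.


Hg = 1451.0 - 819.6 = 631.4000 m


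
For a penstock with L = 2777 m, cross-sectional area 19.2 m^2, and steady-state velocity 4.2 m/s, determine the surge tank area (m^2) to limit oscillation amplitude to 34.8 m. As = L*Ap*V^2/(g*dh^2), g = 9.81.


As = 2777 * 19.2 * 4.2^2 / (9.81 * 34.8^2) = 79.1677 m^2


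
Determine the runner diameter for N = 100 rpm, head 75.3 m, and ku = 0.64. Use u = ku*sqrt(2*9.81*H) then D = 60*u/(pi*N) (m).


u = 0.64 * sqrt(2*9.81*75.3) = 24.5995 m/s
D = 60 * 24.5995 / (pi * 100) = 4.6982 m


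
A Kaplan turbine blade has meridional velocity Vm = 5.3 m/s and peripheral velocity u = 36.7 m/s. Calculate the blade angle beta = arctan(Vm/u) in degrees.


beta = arctan(5.3 / 36.7) = 8.2175 degrees


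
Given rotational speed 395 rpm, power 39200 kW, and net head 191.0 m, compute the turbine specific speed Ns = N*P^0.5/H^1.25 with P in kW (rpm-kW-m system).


Ns = 395 * 39200^0.5 / 191.0^1.25 = 110.1408


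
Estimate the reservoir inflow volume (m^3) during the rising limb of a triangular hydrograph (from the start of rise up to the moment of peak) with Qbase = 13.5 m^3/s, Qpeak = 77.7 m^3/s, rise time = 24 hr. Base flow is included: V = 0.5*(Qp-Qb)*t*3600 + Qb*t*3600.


V = 0.5*(77.7 - 13.5)*24*3600 + 13.5*24*3600 = 3.9398e+06 m^3


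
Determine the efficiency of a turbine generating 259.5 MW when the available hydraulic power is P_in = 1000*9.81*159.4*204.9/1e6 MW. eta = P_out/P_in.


P_in = 1000 * 9.81 * 159.4 * 204.9 / 1e6 = 320.4050 MW
eta = 259.5 / 320.4050 = 0.8099


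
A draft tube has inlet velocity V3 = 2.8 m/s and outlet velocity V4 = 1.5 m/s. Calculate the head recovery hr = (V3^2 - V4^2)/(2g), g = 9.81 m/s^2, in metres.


hr = (2.8^2 - 1.5^2) / (2*9.81) = 0.2849 m


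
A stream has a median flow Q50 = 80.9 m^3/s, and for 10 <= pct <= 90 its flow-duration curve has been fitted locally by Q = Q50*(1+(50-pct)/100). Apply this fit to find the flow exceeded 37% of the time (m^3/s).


Q = 80.9 * (1 + (50 - 37)/100) = 91.4170 m^3/s


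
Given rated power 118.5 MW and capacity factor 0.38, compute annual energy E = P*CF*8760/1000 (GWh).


E = 118.5 * 0.38 * 8760 / 1000 = 394.4628 GWh


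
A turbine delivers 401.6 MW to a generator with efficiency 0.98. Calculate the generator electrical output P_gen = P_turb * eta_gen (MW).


P_gen = 401.6 * 0.98 = 393.5680 MW


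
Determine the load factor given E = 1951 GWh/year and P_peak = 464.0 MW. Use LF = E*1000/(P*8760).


LF = 1951 * 1000 / (464.0 * 8760) = 0.4800


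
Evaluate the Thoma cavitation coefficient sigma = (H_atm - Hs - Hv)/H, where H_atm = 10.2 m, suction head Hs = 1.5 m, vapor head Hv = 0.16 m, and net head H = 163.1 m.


sigma = (10.2 - 1.5 - 0.16) / 163.1 = 0.0524


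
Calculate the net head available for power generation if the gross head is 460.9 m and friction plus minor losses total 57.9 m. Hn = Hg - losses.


Hn = 460.9 - 57.9 = 403.0000 m


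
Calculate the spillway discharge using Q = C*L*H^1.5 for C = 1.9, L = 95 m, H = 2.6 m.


Q = 1.9 * 95 * 2.6^1.5 = 756.7235 m^3/s


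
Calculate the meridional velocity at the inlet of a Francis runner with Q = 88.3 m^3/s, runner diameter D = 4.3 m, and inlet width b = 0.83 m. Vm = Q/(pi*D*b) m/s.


Vm = 88.3 / (pi * 4.3 * 0.83) = 7.8752 m/s


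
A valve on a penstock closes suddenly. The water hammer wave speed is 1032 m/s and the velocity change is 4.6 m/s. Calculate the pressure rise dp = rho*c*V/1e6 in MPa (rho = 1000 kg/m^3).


dp = 1000 * 1032 * 4.6 / 1e6 = 4.7472 MPa


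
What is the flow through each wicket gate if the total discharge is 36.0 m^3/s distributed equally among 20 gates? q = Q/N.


q = 36.0 / 20 = 1.8000 m^3/s


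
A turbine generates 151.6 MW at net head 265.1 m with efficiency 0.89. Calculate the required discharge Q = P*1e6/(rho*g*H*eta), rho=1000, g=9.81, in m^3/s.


Q = 151.6 * 1e6 / (1000 * 9.81 * 265.1 * 0.89) = 65.4984 m^3/s


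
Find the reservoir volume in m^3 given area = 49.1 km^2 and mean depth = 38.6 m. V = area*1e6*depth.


V = 49.1 * 1e6 * 38.6 = 1.8953e+09 m^3


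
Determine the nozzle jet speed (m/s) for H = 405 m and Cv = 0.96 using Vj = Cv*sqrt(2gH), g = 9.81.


Vj = 0.96 * sqrt(2*9.81*405) = 85.5753 m/s


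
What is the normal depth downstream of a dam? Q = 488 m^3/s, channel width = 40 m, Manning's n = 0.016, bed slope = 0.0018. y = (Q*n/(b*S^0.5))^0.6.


y = (488 * 0.016 / (40 * 0.0018^0.5))^0.6 = 2.4987 m


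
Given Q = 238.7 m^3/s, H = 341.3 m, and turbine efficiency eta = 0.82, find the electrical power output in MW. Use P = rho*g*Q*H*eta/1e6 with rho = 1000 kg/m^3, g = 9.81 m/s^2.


P = 1000 * 9.81 * 238.7 * 341.3 * 0.82 / 1e6 = 655.3474 MW


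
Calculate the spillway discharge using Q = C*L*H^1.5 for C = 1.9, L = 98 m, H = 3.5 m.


Q = 1.9 * 98 * 3.5^1.5 = 1219.2191 m^3/s


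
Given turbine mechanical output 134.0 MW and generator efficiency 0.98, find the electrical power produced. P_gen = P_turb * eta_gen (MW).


P_gen = 134.0 * 0.98 = 131.3200 MW


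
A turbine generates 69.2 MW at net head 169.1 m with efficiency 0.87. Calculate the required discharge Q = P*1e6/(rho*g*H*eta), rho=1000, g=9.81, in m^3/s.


Q = 69.2 * 1e6 / (1000 * 9.81 * 169.1 * 0.87) = 47.9484 m^3/s


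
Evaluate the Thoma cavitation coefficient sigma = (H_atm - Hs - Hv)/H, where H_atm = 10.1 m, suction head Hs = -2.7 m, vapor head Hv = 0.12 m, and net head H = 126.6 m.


sigma = (10.1 - (-2.7) - 0.12) / 126.6 = 0.1002


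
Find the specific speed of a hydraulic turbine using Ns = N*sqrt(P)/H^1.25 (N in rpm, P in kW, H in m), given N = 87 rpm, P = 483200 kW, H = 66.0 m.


Ns = 87 * 483200^0.5 / 66.0^1.25 = 321.4791


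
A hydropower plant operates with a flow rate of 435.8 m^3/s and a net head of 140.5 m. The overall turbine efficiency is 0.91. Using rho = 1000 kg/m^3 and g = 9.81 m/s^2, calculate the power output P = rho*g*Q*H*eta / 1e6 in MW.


P = 1000 * 9.81 * 435.8 * 140.5 * 0.91 / 1e6 = 546.6054 MW


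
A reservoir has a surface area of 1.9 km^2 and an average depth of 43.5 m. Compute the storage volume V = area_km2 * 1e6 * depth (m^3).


V = 1.9 * 1e6 * 43.5 = 8.2650e+07 m^3


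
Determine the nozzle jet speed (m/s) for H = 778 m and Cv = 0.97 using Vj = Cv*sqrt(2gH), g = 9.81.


Vj = 0.97 * sqrt(2*9.81*778) = 119.8425 m/s


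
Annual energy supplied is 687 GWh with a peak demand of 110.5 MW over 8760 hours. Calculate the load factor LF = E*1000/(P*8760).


LF = 687 * 1000 / (110.5 * 8760) = 0.7097


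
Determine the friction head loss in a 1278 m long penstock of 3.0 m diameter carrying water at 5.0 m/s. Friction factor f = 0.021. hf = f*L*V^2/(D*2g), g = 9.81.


hf = 0.021 * 1278 * 5.0^2 / (3.0 * 2 * 9.81) = 11.3991 m


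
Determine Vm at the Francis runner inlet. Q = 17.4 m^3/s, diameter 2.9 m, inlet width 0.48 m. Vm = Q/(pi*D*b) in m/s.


Vm = 17.4 / (pi * 2.9 * 0.48) = 3.9789 m/s


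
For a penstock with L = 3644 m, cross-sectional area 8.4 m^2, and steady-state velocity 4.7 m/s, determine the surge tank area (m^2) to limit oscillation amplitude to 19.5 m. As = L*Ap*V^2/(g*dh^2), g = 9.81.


As = 3644 * 8.4 * 4.7^2 / (9.81 * 19.5^2) = 181.2655 m^2


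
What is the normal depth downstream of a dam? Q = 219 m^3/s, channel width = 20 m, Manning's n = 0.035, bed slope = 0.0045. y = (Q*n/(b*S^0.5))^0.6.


y = (219 * 0.035 / (20 * 0.0045^0.5))^0.6 = 2.8453 m


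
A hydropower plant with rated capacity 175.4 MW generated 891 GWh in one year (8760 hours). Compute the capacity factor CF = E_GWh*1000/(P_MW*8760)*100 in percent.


CF = 891 * 1000 / (175.4 * 8760) * 100 = 57.9888 %


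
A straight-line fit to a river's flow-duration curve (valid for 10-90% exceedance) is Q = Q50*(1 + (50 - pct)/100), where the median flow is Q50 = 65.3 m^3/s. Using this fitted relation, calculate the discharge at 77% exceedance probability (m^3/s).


Q = 65.3 * (1 + (50 - 77)/100) = 47.6690 m^3/s


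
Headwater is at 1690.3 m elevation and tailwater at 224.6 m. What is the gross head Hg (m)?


Hg = 1690.3 - 224.6 = 1465.7000 m


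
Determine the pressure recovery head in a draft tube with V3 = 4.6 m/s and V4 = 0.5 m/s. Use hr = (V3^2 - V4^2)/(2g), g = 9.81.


hr = (4.6^2 - 0.5^2) / (2*9.81) = 1.0657 m


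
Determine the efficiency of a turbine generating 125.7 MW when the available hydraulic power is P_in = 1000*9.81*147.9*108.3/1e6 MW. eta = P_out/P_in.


P_in = 1000 * 9.81 * 147.9 * 108.3 / 1e6 = 157.1324 MW
eta = 125.7 / 157.1324 = 0.8000


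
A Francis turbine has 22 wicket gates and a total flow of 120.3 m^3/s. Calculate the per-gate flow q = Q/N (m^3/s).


q = 120.3 / 22 = 5.4682 m^3/s


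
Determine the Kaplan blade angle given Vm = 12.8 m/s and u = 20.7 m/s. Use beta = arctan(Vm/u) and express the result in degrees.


beta = arctan(12.8 / 20.7) = 31.7309 degrees


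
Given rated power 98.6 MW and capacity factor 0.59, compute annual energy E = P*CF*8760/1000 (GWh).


E = 98.6 * 0.59 * 8760 / 1000 = 509.6042 GWh


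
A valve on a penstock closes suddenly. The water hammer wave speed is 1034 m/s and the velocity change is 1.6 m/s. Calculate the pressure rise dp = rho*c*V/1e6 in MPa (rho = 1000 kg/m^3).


dp = 1000 * 1034 * 1.6 / 1e6 = 1.6544 MPa


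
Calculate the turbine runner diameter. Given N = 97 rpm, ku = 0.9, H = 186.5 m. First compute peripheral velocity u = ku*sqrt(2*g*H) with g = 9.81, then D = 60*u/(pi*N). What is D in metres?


u = 0.9 * sqrt(2*9.81*186.5) = 54.4417 m/s
D = 60 * 54.4417 / (pi * 97) = 10.7192 m


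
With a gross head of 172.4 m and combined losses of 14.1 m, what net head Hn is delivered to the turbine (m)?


Hn = 172.4 - 14.1 = 158.3000 m


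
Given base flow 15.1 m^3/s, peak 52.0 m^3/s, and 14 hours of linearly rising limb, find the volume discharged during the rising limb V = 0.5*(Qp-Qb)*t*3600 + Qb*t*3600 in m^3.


V = 0.5*(52.0 - 15.1)*14*3600 + 15.1*14*3600 = 1.6909e+06 m^3


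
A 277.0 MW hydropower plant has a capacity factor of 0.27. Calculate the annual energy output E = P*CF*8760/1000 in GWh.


E = 277.0 * 0.27 * 8760 / 1000 = 655.1604 GWh


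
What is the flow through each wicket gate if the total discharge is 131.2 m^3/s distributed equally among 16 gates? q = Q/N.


q = 131.2 / 16 = 8.2000 m^3/s


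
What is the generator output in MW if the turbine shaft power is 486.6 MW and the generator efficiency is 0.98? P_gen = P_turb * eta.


P_gen = 486.6 * 0.98 = 476.8680 MW


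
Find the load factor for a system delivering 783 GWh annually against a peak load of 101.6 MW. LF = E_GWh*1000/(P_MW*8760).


LF = 783 * 1000 / (101.6 * 8760) = 0.8798


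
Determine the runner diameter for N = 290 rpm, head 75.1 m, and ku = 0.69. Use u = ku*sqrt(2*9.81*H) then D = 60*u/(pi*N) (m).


u = 0.69 * sqrt(2*9.81*75.1) = 26.4861 m/s
D = 60 * 26.4861 / (pi * 290) = 1.7443 m


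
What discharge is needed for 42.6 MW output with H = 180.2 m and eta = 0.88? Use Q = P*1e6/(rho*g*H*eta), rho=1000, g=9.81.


Q = 42.6 * 1e6 / (1000 * 9.81 * 180.2 * 0.88) = 27.3844 m^3/s


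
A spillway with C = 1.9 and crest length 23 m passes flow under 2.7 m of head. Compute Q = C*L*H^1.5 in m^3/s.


Q = 1.9 * 23 * 2.7^1.5 = 193.8774 m^3/s


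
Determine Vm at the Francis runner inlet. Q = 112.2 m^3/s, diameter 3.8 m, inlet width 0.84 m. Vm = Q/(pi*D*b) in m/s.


Vm = 112.2 / (pi * 3.8 * 0.84) = 11.1887 m/s


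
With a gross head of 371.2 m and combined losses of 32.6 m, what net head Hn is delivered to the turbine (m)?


Hn = 371.2 - 32.6 = 338.6000 m


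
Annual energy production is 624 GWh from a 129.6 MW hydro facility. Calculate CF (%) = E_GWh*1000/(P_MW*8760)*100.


CF = 624 * 1000 / (129.6 * 8760) * 100 = 54.9636 %


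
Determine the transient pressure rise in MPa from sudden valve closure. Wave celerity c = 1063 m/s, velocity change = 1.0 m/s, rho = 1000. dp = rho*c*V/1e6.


dp = 1000 * 1063 * 1.0 / 1e6 = 1.0630 MPa


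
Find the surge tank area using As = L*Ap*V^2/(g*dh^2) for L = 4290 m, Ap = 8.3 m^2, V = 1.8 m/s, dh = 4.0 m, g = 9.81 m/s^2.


As = 4290 * 8.3 * 1.8^2 / (9.81 * 4.0^2) = 735.0069 m^2


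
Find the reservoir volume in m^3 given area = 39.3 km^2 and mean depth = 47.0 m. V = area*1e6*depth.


V = 39.3 * 1e6 * 47.0 = 1.8471e+09 m^3


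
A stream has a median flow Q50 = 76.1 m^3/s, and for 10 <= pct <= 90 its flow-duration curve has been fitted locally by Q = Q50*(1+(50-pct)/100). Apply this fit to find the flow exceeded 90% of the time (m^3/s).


Q = 76.1 * (1 + (50 - 90)/100) = 45.6600 m^3/s


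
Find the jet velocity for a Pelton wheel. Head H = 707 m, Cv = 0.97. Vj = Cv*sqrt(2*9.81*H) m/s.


Vj = 0.97 * sqrt(2*9.81*707) = 114.2434 m/s


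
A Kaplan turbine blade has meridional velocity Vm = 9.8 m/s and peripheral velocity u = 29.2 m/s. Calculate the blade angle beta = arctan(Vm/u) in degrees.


beta = arctan(9.8 / 29.2) = 18.5526 degrees


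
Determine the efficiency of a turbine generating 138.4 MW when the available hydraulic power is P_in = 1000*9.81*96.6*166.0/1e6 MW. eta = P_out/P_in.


P_in = 1000 * 9.81 * 96.6 * 166.0 / 1e6 = 157.3092 MW
eta = 138.4 / 157.3092 = 0.8798


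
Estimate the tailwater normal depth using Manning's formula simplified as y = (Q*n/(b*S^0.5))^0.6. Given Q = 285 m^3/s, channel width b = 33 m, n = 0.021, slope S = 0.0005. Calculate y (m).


y = (285 * 0.021 / (33 * 0.0005^0.5))^0.6 = 3.5111 m


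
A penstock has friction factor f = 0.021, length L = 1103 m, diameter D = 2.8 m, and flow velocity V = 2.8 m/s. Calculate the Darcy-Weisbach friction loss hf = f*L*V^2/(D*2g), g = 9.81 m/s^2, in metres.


hf = 0.021 * 1103 * 2.8^2 / (2.8 * 2 * 9.81) = 3.3056 m


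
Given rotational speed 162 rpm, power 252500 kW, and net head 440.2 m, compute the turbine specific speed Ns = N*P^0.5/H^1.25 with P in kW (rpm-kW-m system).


Ns = 162 * 252500^0.5 / 440.2^1.25 = 40.3723


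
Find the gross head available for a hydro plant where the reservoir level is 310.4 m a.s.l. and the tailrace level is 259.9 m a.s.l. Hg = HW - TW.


Hg = 310.4 - 259.9 = 50.5000 m


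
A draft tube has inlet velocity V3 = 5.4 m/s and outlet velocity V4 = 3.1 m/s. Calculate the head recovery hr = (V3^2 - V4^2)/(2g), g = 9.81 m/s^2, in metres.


hr = (5.4^2 - 3.1^2) / (2*9.81) = 0.9964 m


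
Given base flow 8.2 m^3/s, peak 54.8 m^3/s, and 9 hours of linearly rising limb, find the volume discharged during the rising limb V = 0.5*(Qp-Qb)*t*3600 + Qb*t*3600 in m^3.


V = 0.5*(54.8 - 8.2)*9*3600 + 8.2*9*3600 = 1.0206e+06 m^3


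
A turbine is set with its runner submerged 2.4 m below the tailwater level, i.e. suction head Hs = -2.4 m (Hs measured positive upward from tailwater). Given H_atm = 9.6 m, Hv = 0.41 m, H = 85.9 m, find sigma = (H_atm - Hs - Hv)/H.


sigma = (9.6 - (-2.4) - 0.41) / 85.9 = 0.1349


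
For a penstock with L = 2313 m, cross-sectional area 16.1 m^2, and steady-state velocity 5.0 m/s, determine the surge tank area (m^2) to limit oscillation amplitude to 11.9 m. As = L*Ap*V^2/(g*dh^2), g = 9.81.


As = 2313 * 16.1 * 5.0^2 / (9.81 * 11.9^2) = 670.1601 m^2


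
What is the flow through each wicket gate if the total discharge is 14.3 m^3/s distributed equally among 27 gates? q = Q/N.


q = 14.3 / 27 = 0.5296 m^3/s


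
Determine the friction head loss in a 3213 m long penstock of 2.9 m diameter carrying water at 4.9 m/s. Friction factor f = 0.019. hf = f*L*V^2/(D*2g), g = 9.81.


hf = 0.019 * 3213 * 4.9^2 / (2.9 * 2 * 9.81) = 25.7608 m


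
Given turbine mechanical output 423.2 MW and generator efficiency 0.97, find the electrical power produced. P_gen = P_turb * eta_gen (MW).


P_gen = 423.2 * 0.97 = 410.5040 MW


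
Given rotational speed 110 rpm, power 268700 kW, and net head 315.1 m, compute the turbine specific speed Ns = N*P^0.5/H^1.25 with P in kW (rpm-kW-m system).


Ns = 110 * 268700^0.5 / 315.1^1.25 = 42.9503


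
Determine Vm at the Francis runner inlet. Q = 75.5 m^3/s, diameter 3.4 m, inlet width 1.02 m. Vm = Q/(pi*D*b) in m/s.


Vm = 75.5 / (pi * 3.4 * 1.02) = 6.9298 m/s


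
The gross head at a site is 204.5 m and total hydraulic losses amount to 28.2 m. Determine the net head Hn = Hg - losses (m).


Hn = 204.5 - 28.2 = 176.3000 m


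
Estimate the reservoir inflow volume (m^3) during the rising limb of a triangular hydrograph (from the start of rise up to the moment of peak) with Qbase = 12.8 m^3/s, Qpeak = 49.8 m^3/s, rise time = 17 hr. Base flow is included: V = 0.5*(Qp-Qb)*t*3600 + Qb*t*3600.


V = 0.5*(49.8 - 12.8)*17*3600 + 12.8*17*3600 = 1.9156e+06 m^3


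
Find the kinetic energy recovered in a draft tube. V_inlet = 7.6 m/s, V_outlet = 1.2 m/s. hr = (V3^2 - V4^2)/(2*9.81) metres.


hr = (7.6^2 - 1.2^2) / (2*9.81) = 2.8705 m


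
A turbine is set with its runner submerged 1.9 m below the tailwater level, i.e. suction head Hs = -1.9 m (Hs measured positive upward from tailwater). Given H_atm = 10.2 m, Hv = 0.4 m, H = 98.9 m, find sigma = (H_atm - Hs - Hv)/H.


sigma = (10.2 - (-1.9) - 0.4) / 98.9 = 0.1183


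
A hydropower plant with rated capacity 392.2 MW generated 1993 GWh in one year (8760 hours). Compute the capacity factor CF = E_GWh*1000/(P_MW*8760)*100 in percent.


CF = 1993 * 1000 / (392.2 * 8760) * 100 = 58.0090 %


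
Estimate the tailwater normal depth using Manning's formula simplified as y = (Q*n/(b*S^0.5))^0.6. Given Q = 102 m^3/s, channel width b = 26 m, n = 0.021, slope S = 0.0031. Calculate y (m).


y = (102 * 0.021 / (26 * 0.0031^0.5))^0.6 = 1.2650 m


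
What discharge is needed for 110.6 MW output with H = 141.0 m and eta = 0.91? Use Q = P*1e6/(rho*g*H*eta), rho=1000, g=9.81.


Q = 110.6 * 1e6 / (1000 * 9.81 * 141.0 * 0.91) = 87.8670 m^3/s


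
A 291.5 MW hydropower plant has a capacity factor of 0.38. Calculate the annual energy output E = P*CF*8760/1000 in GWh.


E = 291.5 * 0.38 * 8760 / 1000 = 970.3452 GWh


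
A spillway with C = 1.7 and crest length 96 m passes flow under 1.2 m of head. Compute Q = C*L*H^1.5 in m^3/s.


Q = 1.7 * 96 * 1.2^1.5 = 214.5320 m^3/s


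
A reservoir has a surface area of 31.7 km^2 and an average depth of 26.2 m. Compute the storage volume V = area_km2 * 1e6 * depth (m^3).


V = 31.7 * 1e6 * 26.2 = 8.3054e+08 m^3


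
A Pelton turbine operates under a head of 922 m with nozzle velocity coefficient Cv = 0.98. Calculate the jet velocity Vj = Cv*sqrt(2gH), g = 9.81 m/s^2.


Vj = 0.98 * sqrt(2*9.81*922) = 131.8078 m/s


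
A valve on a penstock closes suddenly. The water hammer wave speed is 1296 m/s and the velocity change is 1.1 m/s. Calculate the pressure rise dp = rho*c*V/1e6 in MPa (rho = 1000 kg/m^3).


dp = 1000 * 1296 * 1.1 / 1e6 = 1.4256 MPa


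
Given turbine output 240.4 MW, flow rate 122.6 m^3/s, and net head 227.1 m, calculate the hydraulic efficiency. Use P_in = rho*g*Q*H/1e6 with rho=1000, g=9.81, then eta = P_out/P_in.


P_in = 1000 * 9.81 * 122.6 * 227.1 / 1e6 = 273.1345 MW
eta = 240.4 / 273.1345 = 0.8802


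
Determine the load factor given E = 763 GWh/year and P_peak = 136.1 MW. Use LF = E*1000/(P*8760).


LF = 763 * 1000 / (136.1 * 8760) = 0.6400


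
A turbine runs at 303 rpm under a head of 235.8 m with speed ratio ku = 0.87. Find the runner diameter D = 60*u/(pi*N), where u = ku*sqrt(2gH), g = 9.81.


u = 0.87 * sqrt(2*9.81*235.8) = 59.1753 m/s
D = 60 * 59.1753 / (pi * 303) = 3.7299 m


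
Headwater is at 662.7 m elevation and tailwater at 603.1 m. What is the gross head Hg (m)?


Hg = 662.7 - 603.1 = 59.6000 m


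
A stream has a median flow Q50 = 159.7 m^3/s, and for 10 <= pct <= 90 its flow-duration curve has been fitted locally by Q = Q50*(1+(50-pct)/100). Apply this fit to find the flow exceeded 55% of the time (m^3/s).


Q = 159.7 * (1 + (50 - 55)/100) = 151.7150 m^3/s


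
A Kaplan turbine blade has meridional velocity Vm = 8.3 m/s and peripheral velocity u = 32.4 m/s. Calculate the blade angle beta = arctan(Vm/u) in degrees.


beta = arctan(8.3 / 32.4) = 14.3686 degrees


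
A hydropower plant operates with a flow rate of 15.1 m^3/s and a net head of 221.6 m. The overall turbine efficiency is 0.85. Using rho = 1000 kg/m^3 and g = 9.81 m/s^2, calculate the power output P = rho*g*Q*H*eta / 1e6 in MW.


P = 1000 * 9.81 * 15.1 * 221.6 * 0.85 / 1e6 = 27.9020 MW


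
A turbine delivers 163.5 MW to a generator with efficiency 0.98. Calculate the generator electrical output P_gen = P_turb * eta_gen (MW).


P_gen = 163.5 * 0.98 = 160.2300 MW


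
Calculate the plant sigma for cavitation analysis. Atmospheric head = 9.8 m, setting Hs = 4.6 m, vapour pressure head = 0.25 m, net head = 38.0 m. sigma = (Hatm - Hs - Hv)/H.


sigma = (9.8 - 4.6 - 0.25) / 38.0 = 0.1303


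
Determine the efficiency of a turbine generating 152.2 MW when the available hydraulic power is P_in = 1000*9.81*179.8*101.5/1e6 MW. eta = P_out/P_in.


P_in = 1000 * 9.81 * 179.8 * 101.5 / 1e6 = 179.0296 MW
eta = 152.2 / 179.0296 = 0.8501


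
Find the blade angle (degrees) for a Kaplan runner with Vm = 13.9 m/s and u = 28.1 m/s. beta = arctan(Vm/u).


beta = arctan(13.9 / 28.1) = 26.3198 degrees


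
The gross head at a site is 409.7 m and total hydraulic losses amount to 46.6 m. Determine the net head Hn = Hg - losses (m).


Hn = 409.7 - 46.6 = 363.1000 m


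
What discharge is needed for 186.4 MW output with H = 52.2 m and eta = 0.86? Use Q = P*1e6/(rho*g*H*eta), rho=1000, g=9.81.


Q = 186.4 * 1e6 / (1000 * 9.81 * 52.2 * 0.86) = 423.2607 m^3/s


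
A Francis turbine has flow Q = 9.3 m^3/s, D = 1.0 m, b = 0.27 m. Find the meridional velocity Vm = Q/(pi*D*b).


Vm = 9.3 / (pi * 1.0 * 0.27) = 10.9640 m/s


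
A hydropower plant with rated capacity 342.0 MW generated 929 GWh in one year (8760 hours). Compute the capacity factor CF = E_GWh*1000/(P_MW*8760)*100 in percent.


CF = 929 * 1000 / (342.0 * 8760) * 100 = 31.0088 %


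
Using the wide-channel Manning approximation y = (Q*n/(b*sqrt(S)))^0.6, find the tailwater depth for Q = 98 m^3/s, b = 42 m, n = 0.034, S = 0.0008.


y = (98 * 0.034 / (42 * 0.0008^0.5))^0.6 = 1.8567 m


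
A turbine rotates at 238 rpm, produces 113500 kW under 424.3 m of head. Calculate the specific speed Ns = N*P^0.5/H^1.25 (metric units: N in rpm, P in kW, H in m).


Ns = 238 * 113500^0.5 / 424.3^1.25 = 41.6374


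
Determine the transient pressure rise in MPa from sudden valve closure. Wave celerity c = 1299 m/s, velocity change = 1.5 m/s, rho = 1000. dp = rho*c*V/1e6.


dp = 1000 * 1299 * 1.5 / 1e6 = 1.9485 MPa


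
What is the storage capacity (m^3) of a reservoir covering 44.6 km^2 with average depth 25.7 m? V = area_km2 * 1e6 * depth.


V = 44.6 * 1e6 * 25.7 = 1.1462e+09 m^3


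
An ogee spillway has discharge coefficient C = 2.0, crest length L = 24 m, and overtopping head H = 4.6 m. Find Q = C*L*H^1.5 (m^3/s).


Q = 2.0 * 24 * 4.6^1.5 = 473.5632 m^3/s


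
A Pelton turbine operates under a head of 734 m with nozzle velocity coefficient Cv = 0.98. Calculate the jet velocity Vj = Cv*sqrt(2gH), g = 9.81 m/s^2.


Vj = 0.98 * sqrt(2*9.81*734) = 117.6044 m/s


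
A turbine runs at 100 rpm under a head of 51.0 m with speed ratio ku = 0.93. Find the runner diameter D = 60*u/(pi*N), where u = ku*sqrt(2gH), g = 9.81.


u = 0.93 * sqrt(2*9.81*51.0) = 29.4183 m/s
D = 60 * 29.4183 / (pi * 100) = 5.6185 m


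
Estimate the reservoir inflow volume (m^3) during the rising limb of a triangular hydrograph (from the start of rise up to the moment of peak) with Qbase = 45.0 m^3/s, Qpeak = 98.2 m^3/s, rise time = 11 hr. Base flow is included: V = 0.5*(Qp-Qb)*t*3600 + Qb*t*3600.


V = 0.5*(98.2 - 45.0)*11*3600 + 45.0*11*3600 = 2.8354e+06 m^3


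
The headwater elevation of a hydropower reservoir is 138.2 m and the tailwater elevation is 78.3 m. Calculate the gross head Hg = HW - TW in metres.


Hg = 138.2 - 78.3 = 59.9000 m


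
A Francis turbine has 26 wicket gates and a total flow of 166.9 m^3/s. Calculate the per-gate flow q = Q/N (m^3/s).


q = 166.9 / 26 = 6.4192 m^3/s


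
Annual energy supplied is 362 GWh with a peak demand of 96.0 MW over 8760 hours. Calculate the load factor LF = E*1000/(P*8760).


LF = 362 * 1000 / (96.0 * 8760) = 0.4305


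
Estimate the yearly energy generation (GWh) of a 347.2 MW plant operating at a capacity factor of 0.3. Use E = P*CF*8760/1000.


E = 347.2 * 0.3 * 8760 / 1000 = 912.4416 GWh


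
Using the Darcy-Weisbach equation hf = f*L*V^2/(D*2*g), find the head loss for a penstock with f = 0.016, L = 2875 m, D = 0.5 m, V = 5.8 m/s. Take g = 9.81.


hf = 0.016 * 2875 * 5.8^2 / (0.5 * 2 * 9.81) = 157.7411 m


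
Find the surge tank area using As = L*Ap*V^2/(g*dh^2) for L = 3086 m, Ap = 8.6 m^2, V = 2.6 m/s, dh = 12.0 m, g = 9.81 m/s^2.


As = 3086 * 8.6 * 2.6^2 / (9.81 * 12.0^2) = 127.0017 m^2


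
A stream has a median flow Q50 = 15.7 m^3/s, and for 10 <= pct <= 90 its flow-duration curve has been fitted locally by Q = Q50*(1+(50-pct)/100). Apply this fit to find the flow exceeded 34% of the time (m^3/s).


Q = 15.7 * (1 + (50 - 34)/100) = 18.2120 m^3/s


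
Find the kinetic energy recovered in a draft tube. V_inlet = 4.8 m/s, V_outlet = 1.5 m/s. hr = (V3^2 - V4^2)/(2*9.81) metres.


hr = (4.8^2 - 1.5^2) / (2*9.81) = 1.0596 m


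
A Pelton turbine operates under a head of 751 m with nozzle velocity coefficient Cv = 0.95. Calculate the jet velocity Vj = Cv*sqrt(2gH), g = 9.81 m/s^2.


Vj = 0.95 * sqrt(2*9.81*751) = 115.3169 m/s


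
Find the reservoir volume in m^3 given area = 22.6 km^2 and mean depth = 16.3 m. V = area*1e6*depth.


V = 22.6 * 1e6 * 16.3 = 3.6838e+08 m^3


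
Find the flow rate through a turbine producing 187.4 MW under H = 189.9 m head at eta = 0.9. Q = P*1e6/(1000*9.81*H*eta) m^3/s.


Q = 187.4 * 1e6 / (1000 * 9.81 * 189.9 * 0.9) = 111.7720 m^3/s


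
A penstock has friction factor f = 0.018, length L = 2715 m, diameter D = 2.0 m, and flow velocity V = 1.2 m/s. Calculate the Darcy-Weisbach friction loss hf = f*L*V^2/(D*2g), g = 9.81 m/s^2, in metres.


hf = 0.018 * 2715 * 1.2^2 / (2.0 * 2 * 9.81) = 1.7934 m


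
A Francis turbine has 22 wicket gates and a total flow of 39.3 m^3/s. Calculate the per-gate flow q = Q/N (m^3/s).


q = 39.3 / 22 = 1.7864 m^3/s


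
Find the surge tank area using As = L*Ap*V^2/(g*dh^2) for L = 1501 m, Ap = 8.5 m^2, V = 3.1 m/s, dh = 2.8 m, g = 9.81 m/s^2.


As = 1501 * 8.5 * 3.1^2 / (9.81 * 2.8^2) = 1594.1821 m^2


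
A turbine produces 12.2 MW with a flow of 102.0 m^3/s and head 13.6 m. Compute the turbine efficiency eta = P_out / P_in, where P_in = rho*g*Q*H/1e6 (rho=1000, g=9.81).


P_in = 1000 * 9.81 * 102.0 * 13.6 / 1e6 = 13.6084 MW
eta = 12.2 / 13.6084 = 0.8965


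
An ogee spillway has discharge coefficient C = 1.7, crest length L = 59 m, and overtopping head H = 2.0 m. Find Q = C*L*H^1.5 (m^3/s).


Q = 1.7 * 59 * 2.0^1.5 = 283.6912 m^3/s


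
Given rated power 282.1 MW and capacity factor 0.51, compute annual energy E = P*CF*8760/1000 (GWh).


E = 282.1 * 0.51 * 8760 / 1000 = 1260.3100 GWh


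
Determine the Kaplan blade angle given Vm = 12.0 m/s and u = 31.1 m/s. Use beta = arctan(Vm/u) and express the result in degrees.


beta = arctan(12.0 / 31.1) = 21.0992 degrees


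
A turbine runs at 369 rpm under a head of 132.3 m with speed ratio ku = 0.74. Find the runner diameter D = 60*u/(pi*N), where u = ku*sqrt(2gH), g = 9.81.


u = 0.74 * sqrt(2*9.81*132.3) = 37.7017 m/s
D = 60 * 37.7017 / (pi * 369) = 1.9514 m


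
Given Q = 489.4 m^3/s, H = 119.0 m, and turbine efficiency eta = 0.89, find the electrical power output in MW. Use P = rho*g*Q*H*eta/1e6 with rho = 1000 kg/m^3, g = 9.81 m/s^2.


P = 1000 * 9.81 * 489.4 * 119.0 * 0.89 / 1e6 = 508.4754 MW


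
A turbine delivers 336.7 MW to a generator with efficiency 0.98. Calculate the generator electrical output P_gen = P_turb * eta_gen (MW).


P_gen = 336.7 * 0.98 = 329.9660 MW


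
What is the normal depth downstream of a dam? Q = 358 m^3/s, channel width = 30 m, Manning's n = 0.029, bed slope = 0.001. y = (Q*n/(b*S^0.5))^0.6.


y = (358 * 0.029 / (30 * 0.001^0.5))^0.6 = 4.2024 m


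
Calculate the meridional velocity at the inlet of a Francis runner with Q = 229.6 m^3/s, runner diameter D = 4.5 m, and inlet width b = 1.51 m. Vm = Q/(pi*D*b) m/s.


Vm = 229.6 / (pi * 4.5 * 1.51) = 10.7555 m/s


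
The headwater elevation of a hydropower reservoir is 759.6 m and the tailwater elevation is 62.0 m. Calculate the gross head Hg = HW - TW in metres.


Hg = 759.6 - 62.0 = 697.6000 m


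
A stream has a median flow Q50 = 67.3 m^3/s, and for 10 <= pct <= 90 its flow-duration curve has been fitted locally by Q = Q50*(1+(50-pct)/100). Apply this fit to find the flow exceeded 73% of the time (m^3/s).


Q = 67.3 * (1 + (50 - 73)/100) = 51.8210 m^3/s


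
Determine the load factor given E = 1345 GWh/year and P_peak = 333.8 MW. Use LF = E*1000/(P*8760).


LF = 1345 * 1000 / (333.8 * 8760) = 0.4600


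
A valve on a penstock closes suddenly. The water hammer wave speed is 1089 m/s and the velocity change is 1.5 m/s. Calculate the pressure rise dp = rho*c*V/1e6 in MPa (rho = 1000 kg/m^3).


dp = 1000 * 1089 * 1.5 / 1e6 = 1.6335 MPa


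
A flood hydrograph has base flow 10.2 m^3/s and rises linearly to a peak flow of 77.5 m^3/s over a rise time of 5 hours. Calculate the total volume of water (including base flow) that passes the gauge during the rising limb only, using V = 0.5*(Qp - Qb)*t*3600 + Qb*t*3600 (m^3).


V = 0.5*(77.5 - 10.2)*5*3600 + 10.2*5*3600 = 789300.0000 m^3


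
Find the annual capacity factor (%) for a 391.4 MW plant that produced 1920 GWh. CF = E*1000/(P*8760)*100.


CF = 1920 * 1000 / (391.4 * 8760) * 100 = 55.9985 %


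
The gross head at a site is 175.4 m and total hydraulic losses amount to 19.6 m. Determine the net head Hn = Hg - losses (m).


Hn = 175.4 - 19.6 = 155.8000 m


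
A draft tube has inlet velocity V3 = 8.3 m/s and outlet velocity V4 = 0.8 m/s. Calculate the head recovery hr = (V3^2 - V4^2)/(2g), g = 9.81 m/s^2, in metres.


hr = (8.3^2 - 0.8^2) / (2*9.81) = 3.4786 m


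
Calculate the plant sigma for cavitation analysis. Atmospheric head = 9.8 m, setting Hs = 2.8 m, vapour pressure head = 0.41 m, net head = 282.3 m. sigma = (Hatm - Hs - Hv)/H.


sigma = (9.8 - 2.8 - 0.41) / 282.3 = 0.0233


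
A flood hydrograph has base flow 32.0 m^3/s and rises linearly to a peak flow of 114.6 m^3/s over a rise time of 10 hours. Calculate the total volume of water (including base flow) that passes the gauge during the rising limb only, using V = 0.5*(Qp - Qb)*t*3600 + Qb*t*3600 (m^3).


V = 0.5*(114.6 - 32.0)*10*3600 + 32.0*10*3600 = 2.6388e+06 m^3
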